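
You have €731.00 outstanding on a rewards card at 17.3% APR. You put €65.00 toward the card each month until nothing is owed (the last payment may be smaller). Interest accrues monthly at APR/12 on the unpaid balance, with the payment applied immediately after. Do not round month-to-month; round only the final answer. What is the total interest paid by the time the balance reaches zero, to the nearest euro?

€72

Monthly rate r = 17.3%/12 = 1.44167% = 0.0144167.
Payoff takes n = ⌈−ln(1 − rB₀/P)/ln(1+r)⌉ = ⌈12.358⌉ = 13 payments; the last is €23.40.
Total paid = 12·€65.00 + €23.40 = €803.40.
Total interest = total paid − principal = €803.40 − €731.00 = €72.40.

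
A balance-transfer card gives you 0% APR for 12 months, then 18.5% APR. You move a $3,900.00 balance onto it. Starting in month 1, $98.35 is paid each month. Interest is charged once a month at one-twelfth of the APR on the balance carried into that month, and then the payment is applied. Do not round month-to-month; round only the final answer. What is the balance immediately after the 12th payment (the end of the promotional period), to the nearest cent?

$2,719.80

Promo months 1–12 at r₀ = 0%/12 = 0; months 13+ at r₁ = 18.5%/12 = 0.0154167.
After month 12 (no interest yet): B = $3,900.00 − 12·$98.35 = $2,719.80.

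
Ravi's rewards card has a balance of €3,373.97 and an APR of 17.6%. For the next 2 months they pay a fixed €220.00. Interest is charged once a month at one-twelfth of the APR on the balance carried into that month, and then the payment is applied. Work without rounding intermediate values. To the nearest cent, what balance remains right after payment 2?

€3,030.44

Monthly rate r = 17.6%/12 = 1.46667% = 0.0146667.
Each month: B ← B·(1+r) − €220.00.
Month 1: interest €49.48; balance after payment €3,203.45.
Month 2: interest €46.98; balance after payment €3,030.44.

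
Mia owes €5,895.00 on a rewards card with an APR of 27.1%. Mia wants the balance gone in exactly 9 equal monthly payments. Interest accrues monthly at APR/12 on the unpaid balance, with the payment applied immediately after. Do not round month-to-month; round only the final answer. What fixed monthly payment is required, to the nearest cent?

€731.16

Monthly rate r = 27.1%/12 = 2.25833% = 0.0225833.
Level-payment amortization: P = B₀·r / (1 − (1+r)^(−n)) = 5895.00·0.0225833 / (1 − 1.02258^(−9)).
Denominator 1 − (1+r)^(−9) = 0.182078528.
P = 133.129 / 0.182078528 ≈ 731.16.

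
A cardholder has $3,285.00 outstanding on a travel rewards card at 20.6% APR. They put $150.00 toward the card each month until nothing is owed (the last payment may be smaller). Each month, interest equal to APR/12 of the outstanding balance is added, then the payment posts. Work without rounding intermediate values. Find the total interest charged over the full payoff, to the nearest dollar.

Monthly rate r = 20.6%/12 = 1.71667% = 0.0171667.
Payoff takes n = ⌈−ln(1 − rB₀/P)/ln(1+r)⌉ = ⌈27.703⌉ = 28 payments; the last is $105.65.
Total paid = 27·$150.00 + $105.65 = $4,155.65.
Total interest = total paid − principal = $4,155.65 − $3,285.00 = $870.65.

$871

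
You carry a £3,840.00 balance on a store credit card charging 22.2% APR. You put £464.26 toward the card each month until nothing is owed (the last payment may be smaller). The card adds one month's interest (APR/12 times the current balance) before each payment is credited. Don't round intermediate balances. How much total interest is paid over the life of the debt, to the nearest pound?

Monthly rate r = 22.2%/12 = 1.85% = 0.0185.
Payoff takes n = ⌈−ln(1 − rB₀/P)/ln(1+r)⌉ = ⌈9.060⌉ = 10 payments; the last is £28.02.
Total paid = 9·£464.26 + £28.02 = £4,206.36.
Total interest = total paid − principal = £4,206.36 − £3,840.00 = £366.36.

£366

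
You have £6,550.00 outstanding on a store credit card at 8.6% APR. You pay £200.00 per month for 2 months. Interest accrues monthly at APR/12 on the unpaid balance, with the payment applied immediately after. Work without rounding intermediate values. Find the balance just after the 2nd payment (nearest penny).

£6,242.79

Monthly rate r = 8.6%/12 = 0.716667% = 0.00716667.
Each month: B ← B·(1+r) − £200.00.
Month 1: interest £46.94; balance after payment £6,396.94.
Month 2: interest £45.84; balance after payment £6,242.79.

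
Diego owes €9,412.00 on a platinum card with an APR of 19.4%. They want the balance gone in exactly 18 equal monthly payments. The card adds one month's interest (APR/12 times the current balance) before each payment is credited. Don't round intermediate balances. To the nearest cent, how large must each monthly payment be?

€606.84

Monthly rate r = 19.4%/12 = 1.61667% = 0.0161667.
Level-payment amortization: P = B₀·r / (1 − (1+r)^(−n)) = 9412.00·0.0161667 / (1 − 1.01617^(−18)).
Denominator 1 − (1+r)^(−18) = 0.250742677.
P = 152.161 / 0.250742677 ≈ 606.84.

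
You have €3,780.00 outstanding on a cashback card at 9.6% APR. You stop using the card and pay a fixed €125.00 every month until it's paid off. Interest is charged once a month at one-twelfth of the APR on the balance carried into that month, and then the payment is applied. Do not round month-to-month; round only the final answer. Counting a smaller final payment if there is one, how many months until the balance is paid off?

35 payments

Monthly rate r = 9.6%/12 = 0.8% = 0.008.
Recurrence: B ← B·(1+r) − €125.00.
Month 1: interest €30.24; balance after payment €3,685.24.
Month 2: interest €29.48; balance after payment €3,589.72.
Closed form: n = −ln(1 − rB₀/P)/ln(1+r) = −ln(0.75808)/ln(1.008) ≈ 34.759, so the balance reaches zero during payment 35.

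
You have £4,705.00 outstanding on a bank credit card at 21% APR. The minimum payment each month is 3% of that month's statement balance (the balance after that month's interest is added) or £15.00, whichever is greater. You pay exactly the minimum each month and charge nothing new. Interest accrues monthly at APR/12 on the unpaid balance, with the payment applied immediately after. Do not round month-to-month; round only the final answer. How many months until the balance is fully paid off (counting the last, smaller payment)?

Monthly rate r = 21%/12 = 1.75% = 0.0175.
While 3% of the post-interest balance exceeds £15.00, each month B ← (B·(1+r))·(1 − 0.03), i.e. B shrinks by the factor (1+r)·0.97 = 0.98698.
This holds for months 1–173. Entering month 174 the balance is £486.99; 3% of the post-interest balance is now below £15.00, so the flat £15.00 minimum applies from here.
From month 174 a fixed £15.00 at rate r clears £486.99 in 49 more payments. Total: 173 + 49 = 222 months.

222 months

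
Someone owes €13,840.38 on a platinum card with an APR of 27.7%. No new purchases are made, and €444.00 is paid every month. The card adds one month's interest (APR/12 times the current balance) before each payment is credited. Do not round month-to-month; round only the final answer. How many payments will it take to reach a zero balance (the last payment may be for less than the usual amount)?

Monthly rate r = 27.7%/12 = 2.30833% = 0.0230833.
Recurrence: B ← B·(1+r) − €444.00.
Month 1: interest €319.48; balance after payment €13,715.86.
Month 2: interest €316.61; balance after payment €13,588.47.
Closed form: n = −ln(1 − rB₀/P)/ln(1+r) = −ln(0.28045)/ln(1.02308) ≈ 55.711, so the balance reaches zero during payment 56.

56 payments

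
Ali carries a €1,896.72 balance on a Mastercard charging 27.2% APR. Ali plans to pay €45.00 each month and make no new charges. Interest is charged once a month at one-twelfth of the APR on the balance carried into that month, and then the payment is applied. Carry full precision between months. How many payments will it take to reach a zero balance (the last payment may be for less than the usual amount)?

Monthly rate r = 27.2%/12 = 2.26667% = 0.0226667.
Recurrence: B ← B·(1+r) − €45.00.
Month 1: interest €42.99; balance after payment €1,894.71.
Month 2: interest €42.95; balance after payment €1,892.66.
Closed form: n = −ln(1 − rB₀/P)/ln(1+r) = −ln(0.044615)/ln(1.02267) ≈ 138.741, so the balance reaches zero during payment 139.

139 payments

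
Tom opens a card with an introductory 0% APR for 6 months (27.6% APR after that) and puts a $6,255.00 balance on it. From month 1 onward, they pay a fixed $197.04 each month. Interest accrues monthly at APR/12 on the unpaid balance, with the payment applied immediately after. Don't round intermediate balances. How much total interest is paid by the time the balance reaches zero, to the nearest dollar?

Promo months 1–6 at r₀ = 0%/12 = 0; months 7+ at r₁ = 27.6%/12 = 0.023.
After month 6 (no interest yet): B = $6,255.00 − 6·$197.04 = $5,072.76.
Then at r₁ with $197.04/mo: n₂ = −ln(1 − r₁·B/P)/ln(1+r₁) ≈ 39.44 → 40 more payments.
Total paid = 45·$197.04 + $86.94 = $8,953.74; interest = $8,953.74 − $6,255.00 = $2,698.74.

$2,699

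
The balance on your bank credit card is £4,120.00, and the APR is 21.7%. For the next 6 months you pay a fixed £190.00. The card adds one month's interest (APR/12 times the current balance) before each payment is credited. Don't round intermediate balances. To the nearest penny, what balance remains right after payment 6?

£3,394.93

Monthly rate r = 21.7%/12 = 1.80833% = 0.0180833.
Each month: B ← B·(1+r) − £190.00.
Month 1: interest £74.50; balance after payment £4,004.50.
Month 2: interest £72.41; balance after payment £3,886.92.
Month 3: interest £70.29; balance after payment £3,767.21.
Month 4: interest £68.12; balance after payment £3,645.33.
Month 5: interest £65.92; balance after payment £3,521.25.
Month 6: interest £63.68; balance after payment £3,394.93.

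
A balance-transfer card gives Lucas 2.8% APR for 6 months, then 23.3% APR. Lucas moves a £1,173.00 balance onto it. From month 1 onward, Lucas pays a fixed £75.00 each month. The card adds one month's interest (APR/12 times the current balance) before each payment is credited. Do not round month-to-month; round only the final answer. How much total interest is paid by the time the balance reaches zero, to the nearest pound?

Promo months 1–6 at r₀ = 2.8%/12 = 0.00233333; months 7+ at r₁ = 23.3%/12 = 0.0194167.
After month 6: iterate B ← B·(1+r₀) − £75.00 for 6 months → £736.88.
Then at r₁ with £75.00/mo: n₂ = −ln(1 − r₁·B/P)/ln(1+r₁) ≈ 11.01 → 12 more payments.
Total paid = 17·£75.00 + £0.54 = £1,275.54; interest = £1,275.54 − £1,173.00 = £102.54.

£103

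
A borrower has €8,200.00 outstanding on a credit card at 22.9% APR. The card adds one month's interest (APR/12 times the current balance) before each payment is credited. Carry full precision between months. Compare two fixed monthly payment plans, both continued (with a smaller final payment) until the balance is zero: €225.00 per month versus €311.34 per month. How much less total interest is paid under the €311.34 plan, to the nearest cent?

Monthly rate r = 22.9%/12 = 1.90833% = 0.0190833.
At €225.00/mo: n = ⌈−ln(1 − rB₀/P)/ln(1+r)⌉ = 63 payments (last €202.59); total interest = total paid − €8,200.00 = €5,952.59.
At €311.34/mo: 37 payments (last €294.28); total interest €3,302.52.
Interest saved = €5,952.59 − €3,302.52 = €2,650.07.

€2,650.07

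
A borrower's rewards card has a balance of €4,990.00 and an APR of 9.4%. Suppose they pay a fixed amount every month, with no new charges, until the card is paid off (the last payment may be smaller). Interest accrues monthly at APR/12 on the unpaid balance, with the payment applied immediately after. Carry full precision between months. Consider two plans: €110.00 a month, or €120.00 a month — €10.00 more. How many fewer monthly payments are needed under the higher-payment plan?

Monthly rate r = 9.4%/12 = 0.783333% = 0.00783333.
At €110.00/mo: n = ⌈−ln(1 − rB₀/P)/ln(1+r)⌉ = 57 payments (last €29.52); total interest = total paid − €4,990.00 = €1,199.52.
At €120.00/mo: 51 payments (last €61.53); total interest €1,071.53.
Payments saved = 57 − 51 = 6.

6 fewer payments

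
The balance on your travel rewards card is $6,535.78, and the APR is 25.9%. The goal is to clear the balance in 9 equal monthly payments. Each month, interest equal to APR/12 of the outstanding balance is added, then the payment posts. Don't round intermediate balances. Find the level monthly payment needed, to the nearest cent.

Monthly rate r = 25.9%/12 = 2.15833% = 0.0215833.
Level-payment amortization: P = B₀·r / (1 − (1+r)^(−n)) = 6535.78·0.0215833 / (1 − 1.02158^(−9)).
Denominator 1 − (1+r)^(−9) = 0.17484448.
P = 141.064 / 0.17484448 ≈ 806.80.

$806.80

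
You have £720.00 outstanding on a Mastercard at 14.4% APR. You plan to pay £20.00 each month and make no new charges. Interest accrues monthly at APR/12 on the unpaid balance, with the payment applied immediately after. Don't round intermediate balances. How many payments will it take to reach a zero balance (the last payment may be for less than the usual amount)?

48 payments

Monthly rate r = 14.4%/12 = 1.2% = 0.012.
Recurrence: B ← B·(1+r) − £20.00.
Month 1: interest £8.64; balance after payment £708.64.
Month 2: interest £8.50; balance after payment £697.14.
Closed form: n = −ln(1 − rB₀/P)/ln(1+r) = −ln(0.568)/ln(1.012) ≈ 47.418, so the balance reaches zero during payment 48.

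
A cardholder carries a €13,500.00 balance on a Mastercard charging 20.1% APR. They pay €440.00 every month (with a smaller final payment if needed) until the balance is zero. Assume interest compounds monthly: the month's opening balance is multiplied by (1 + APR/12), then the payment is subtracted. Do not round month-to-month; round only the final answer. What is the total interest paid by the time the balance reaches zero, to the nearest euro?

Monthly rate r = 20.1%/12 = 1.675% = 0.01675.
Payoff takes n = ⌈−ln(1 − rB₀/P)/ln(1+r)⌉ = ⌈43.427⌉ = 44 payments; the last is €188.92.
Total paid = 43·€440.00 + €188.92 = €19,108.92.
Total interest = total paid − principal = €19,108.92 − €13,500.00 = €5,608.92.

€5,609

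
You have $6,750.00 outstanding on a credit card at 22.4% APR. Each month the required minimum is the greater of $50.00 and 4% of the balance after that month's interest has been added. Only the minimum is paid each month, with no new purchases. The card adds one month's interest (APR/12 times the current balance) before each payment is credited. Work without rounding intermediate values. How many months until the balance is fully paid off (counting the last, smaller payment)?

Monthly rate r = 22.4%/12 = 1.86667% = 0.0186667.
While 4% of the post-interest balance exceeds $50.00, each month B ← (B·(1+r))·(1 − 0.04), i.e. B shrinks by the factor (1+r)·0.96 = 0.97792.
This holds for months 1–77. Entering month 78 the balance is $1,209.65; 4% of the post-interest balance is now below $50.00, so the flat $50.00 minimum applies from here.
From month 78 a fixed $50.00 at rate r clears $1,209.65 in 33 more payments. Total: 77 + 33 = 110 months.

110 months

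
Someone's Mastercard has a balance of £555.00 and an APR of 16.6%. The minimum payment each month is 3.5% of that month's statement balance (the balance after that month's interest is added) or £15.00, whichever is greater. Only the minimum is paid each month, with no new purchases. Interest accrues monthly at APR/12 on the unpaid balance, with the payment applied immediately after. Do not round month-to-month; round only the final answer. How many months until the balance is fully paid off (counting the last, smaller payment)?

Monthly rate r = 16.6%/12 = 1.38333% = 0.0138333.
While 3.5% of the post-interest balance exceeds £15.00, each month B ← (B·(1+r))·(1 − 0.035), i.e. B shrinks by the factor (1+r)·0.965 = 0.97835.
This holds for months 1–13. Entering month 14 the balance is £417.55; 3.5% of the post-interest balance is now below £15.00, so the flat £15.00 minimum applies from here.
From month 14 a fixed £15.00 at rate r clears £417.55 in 36 more payments. Total: 13 + 36 = 49 months.

49 months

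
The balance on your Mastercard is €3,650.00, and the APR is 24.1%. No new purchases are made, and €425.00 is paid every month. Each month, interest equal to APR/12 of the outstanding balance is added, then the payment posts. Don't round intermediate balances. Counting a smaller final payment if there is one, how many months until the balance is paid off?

Monthly rate r = 24.1%/12 = 2.00833% = 0.0200833.
Recurrence: B ← B·(1+r) − €425.00.
Month 1: interest €73.30; balance after payment €3,298.30.
Month 2: interest €66.24; balance after payment €2,939.55.
Closed form: n = −ln(1 − rB₀/P)/ln(1+r) = −ln(0.82752)/ln(1.02008) ≈ 9.521, so the balance reaches zero during payment 10.

10 months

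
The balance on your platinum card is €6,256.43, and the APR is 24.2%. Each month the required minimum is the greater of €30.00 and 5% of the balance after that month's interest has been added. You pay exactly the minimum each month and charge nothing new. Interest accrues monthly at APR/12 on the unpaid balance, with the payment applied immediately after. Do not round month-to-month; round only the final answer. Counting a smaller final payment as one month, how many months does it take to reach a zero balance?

101 months

Monthly rate r = 24.2%/12 = 2.01667% = 0.0201667.
While 5% of the post-interest balance exceeds €30.00, each month B ← (B·(1+r))·(1 − 0.05), i.e. B shrinks by the factor (1+r)·0.95 = 0.96916.
This holds for months 1–76. Entering month 77 the balance is €578.53; 5% of the post-interest balance is now below €30.00, so the flat €30.00 minimum applies from here.
From month 77 a fixed €30.00 at rate r clears €578.53 in 25 more payments. Total: 76 + 25 = 101 months.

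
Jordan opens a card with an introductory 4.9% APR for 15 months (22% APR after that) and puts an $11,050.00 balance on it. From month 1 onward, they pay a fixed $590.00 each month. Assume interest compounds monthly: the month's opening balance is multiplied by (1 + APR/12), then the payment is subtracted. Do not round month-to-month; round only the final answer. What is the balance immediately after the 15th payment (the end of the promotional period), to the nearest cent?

Promo months 1–15 at r₀ = 4.9%/12 = 0.00408333; months 16+ at r₁ = 22%/12 = 0.0183333.
After month 15: iterate B ← B·(1+r₀) − $590.00 for 15 months → $2,639.01.

$2,639.01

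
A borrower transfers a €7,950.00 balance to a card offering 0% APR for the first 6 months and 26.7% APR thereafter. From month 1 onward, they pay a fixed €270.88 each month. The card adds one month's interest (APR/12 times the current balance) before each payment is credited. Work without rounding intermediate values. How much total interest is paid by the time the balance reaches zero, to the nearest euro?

€2,698

Promo months 1–6 at r₀ = 0%/12 = 0; months 7+ at r₁ = 26.7%/12 = 0.02225.
After month 6 (no interest yet): B = €7,950.00 − 6·€270.88 = €6,324.72.
Then at r₁ with €270.88/mo: n₂ = −ln(1 − r₁·B/P)/ln(1+r₁) ≈ 33.31 → 34 more payments.
Total paid = 39·€270.88 + €83.71 = €10,648.03; interest = €10,648.03 − €7,950.00 = €2,698.03.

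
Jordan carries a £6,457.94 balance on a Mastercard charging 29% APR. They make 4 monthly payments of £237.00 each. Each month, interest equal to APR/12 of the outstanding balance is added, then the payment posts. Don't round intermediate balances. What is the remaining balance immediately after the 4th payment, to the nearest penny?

Monthly rate r = 29%/12 = 2.41667% = 0.0241667.
Each month: B ← B·(1+r) − £237.00.
Month 1: interest £156.07; balance after payment £6,377.01.
Month 2: interest £154.11; balance after payment £6,294.12.
Month 3: interest £152.11; balance after payment £6,209.23.
Month 4: interest £150.06; balance after payment £6,122.28.

£6,122.28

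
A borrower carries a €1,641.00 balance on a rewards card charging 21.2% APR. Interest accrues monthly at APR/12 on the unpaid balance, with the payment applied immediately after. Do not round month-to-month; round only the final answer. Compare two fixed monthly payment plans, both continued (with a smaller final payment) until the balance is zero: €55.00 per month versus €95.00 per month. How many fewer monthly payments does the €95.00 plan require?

22 fewer payments

Monthly rate r = 21.2%/12 = 1.76667% = 0.0176667.
At €55.00/mo: n = ⌈−ln(1 − rB₀/P)/ln(1+r)⌉ = 43 payments (last €42.07); total interest = total paid − €1,641.00 = €711.07.
At €95.00/mo: 21 payments (last €75.20); total interest €334.20.
Payments saved = 43 − 21 = 22.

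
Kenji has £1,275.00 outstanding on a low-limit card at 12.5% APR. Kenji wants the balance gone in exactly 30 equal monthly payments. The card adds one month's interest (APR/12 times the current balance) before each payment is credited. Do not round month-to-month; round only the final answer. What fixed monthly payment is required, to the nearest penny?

Monthly rate r = 12.5%/12 = 1.04167% = 0.0104167.
Level-payment amortization: P = B₀·r / (1 − (1+r)^(−n)) = 1275.00·0.0104167 / (1 − 1.01042^(−30)).
Denominator 1 − (1+r)^(−30) = 0.267200839.
P = 13.2812 / 0.267200839 ≈ 49.71.

£49.71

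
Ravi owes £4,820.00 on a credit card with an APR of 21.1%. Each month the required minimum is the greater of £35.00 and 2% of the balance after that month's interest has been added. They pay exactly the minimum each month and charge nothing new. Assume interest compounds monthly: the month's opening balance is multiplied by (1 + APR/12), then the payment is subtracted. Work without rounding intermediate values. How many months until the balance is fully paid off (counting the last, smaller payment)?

487 months

Monthly rate r = 21.1%/12 = 1.75833% = 0.0175833.
While 2% of the post-interest balance exceeds £35.00, each month B ← (B·(1+r))·(1 − 0.02), i.e. B shrinks by the factor (1+r)·0.98 = 0.99723.
This holds for months 1–372. Entering month 373 the balance is £1,718.63; 2% of the post-interest balance is now below £35.00, so the flat £35.00 minimum applies from here.
From month 373 a fixed £35.00 at rate r clears £1,718.63 in 115 more payments. Total: 372 + 115 = 487 months.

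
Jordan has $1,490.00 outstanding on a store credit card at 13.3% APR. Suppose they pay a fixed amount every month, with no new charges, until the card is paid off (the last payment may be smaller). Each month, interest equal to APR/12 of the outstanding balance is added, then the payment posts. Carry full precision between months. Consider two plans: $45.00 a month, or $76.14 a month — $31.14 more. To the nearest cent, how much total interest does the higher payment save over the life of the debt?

$177.95

Monthly rate r = 13.3%/12 = 1.10833% = 0.0110833.
At $45.00/mo: n = ⌈−ln(1 − rB₀/P)/ln(1+r)⌉ = 42 payments (last $21.86); total interest = total paid − $1,490.00 = $376.86.
At $76.14/mo: 23 payments (last $13.83); total interest $198.91.
Interest saved = $376.86 − $198.91 = $177.95.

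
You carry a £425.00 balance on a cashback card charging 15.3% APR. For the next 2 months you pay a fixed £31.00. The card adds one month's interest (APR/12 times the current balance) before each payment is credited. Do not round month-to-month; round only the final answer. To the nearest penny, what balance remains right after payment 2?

£373.51

Monthly rate r = 15.3%/12 = 1.275% = 0.01275.
Each month: B ← B·(1+r) − £31.00.
Month 1: interest £5.42; balance after payment £399.42.
Month 2: interest £5.09; balance after payment £373.51.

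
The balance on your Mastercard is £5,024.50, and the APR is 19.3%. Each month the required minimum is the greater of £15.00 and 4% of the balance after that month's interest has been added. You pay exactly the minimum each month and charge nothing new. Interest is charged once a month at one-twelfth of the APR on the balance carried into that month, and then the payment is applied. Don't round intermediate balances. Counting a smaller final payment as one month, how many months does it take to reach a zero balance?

137 months

Monthly rate r = 19.3%/12 = 1.60833% = 0.0160833.
While 4% of the post-interest balance exceeds £15.00, each month B ← (B·(1+r))·(1 − 0.04), i.e. B shrinks by the factor (1+r)·0.96 = 0.97544.
This holds for months 1–106. Entering month 107 the balance is £360.04; 4% of the post-interest balance is now below £15.00, so the flat £15.00 minimum applies from here.
From month 107 a fixed £15.00 at rate r clears £360.04 in 31 more payments. Total: 106 + 31 = 137 months.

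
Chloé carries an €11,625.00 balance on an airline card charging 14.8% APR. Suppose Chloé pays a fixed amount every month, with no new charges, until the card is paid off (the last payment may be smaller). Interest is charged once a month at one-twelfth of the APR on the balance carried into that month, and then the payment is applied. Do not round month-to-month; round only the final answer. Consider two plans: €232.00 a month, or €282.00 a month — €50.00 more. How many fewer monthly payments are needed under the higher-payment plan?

Monthly rate r = 14.8%/12 = 1.23333% = 0.0123333.
At €232.00/mo: n = ⌈−ln(1 − rB₀/P)/ln(1+r)⌉ = 79 payments (last €117.84); total interest = total paid − €11,625.00 = €6,588.84.
At €282.00/mo: 58 payments (last €263.16); total interest €4,712.16.
Payments saved = 79 − 58 = 21.

21 fewer payments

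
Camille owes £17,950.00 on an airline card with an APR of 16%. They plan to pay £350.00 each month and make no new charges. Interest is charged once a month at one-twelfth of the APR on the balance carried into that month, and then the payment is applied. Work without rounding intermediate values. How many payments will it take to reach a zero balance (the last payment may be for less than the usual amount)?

Monthly rate r = 16%/12 = 1.33333% = 0.0133333.
Recurrence: B ← B·(1+r) − £350.00.
Month 1: interest £239.33; balance after payment £17,839.33.
Month 2: interest £237.86; balance after payment £17,727.19.
Closed form: n = −ln(1 − rB₀/P)/ln(1+r) = −ln(0.31619)/ln(1.01333) ≈ 86.930, so the balance reaches zero during payment 87.

87 months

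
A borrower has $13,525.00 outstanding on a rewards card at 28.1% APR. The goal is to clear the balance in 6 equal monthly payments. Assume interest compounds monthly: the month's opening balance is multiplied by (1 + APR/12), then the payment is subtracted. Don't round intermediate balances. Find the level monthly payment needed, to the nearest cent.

$2,442.48

Monthly rate r = 28.1%/12 = 2.34167% = 0.0234167.
Level-payment amortization: P = B₀·r / (1 − (1+r)^(−n)) = 13525.00·0.0234167 / (1 − 1.02342^(−6)).
Denominator 1 − (1+r)^(−6) = 0.129667727.
P = 316.71 / 0.129667727 ≈ 2442.48.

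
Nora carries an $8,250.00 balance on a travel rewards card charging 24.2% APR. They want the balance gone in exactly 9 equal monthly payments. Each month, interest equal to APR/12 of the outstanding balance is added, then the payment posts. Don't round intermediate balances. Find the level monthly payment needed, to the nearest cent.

$1,011.56

Monthly rate r = 24.2%/12 = 2.01667% = 0.0201667.
Level-payment amortization: P = B₀·r / (1 − (1+r)^(−n)) = 8250.00·0.0201667 / (1 − 1.02017^(−9)).
Denominator 1 − (1+r)^(−9) = 0.164474252.
P = 166.375 / 0.164474252 ≈ 1011.56.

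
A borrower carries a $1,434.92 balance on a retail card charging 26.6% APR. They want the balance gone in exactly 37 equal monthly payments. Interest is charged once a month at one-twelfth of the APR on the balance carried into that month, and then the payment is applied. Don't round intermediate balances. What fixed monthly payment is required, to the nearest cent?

$57.24

Monthly rate r = 26.6%/12 = 2.21667% = 0.0221667.
Level-payment amortization: P = B₀·r / (1 − (1+r)^(−n)) = 1434.92·0.0221667 / (1 − 1.02217^(−37)).
Denominator 1 − (1+r)^(−37) = 0.555679275.
P = 31.8074 / 0.555679275 ≈ 57.24.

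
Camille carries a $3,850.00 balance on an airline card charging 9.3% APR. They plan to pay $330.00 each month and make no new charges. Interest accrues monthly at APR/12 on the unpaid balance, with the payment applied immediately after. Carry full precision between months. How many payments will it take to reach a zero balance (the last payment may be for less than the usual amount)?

Monthly rate r = 9.3%/12 = 0.775% = 0.00775.
Recurrence: B ← B·(1+r) − $330.00.
Month 1: interest $29.84; balance after payment $3,549.84.
Month 2: interest $27.51; balance after payment $3,247.35.
Closed form: n = −ln(1 − rB₀/P)/ln(1+r) = −ln(0.90958)/ln(1.00775) ≈ 12.276, so the balance reaches zero during payment 13.

13 months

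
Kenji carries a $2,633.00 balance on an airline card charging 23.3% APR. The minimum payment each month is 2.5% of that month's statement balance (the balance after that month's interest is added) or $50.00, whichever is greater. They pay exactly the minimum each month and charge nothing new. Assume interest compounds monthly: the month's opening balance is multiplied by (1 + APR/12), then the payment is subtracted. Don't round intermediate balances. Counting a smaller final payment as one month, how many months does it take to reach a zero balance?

Monthly rate r = 23.3%/12 = 1.94167% = 0.0194167.
While 2.5% of the post-interest balance exceeds $50.00, each month B ← (B·(1+r))·(1 − 0.025), i.e. B shrinks by the factor (1+r)·0.975 = 0.99393.
This holds for months 1–49. Entering month 50 the balance is $1,953.94; 2.5% of the post-interest balance is now below $50.00, so the flat $50.00 minimum applies from here.
From month 50 a fixed $50.00 at rate r clears $1,953.94 in 74 more payments. Total: 49 + 74 = 123 months.

123 months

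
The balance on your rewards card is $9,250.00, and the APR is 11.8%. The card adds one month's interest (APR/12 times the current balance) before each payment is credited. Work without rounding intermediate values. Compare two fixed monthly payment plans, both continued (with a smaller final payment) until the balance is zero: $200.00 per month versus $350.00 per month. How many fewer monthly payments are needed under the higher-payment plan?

Monthly rate r = 11.8%/12 = 0.983333% = 0.00983333.
At $200.00/mo: n = ⌈−ln(1 − rB₀/P)/ln(1+r)⌉ = 62 payments (last $197.94); total interest = total paid − $9,250.00 = $3,147.94.
At $350.00/mo: 31 payments (last $264.47); total interest $1,514.47.
Payments saved = 62 − 31 = 31.

31 fewer payments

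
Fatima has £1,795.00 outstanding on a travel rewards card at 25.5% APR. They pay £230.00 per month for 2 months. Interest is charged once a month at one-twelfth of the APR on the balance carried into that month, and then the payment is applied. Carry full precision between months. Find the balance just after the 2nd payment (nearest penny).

£1,407.21

Monthly rate r = 25.5%/12 = 2.125% = 0.02125.
Each month: B ← B·(1+r) − £230.00.
Month 1: interest £38.14; balance after payment £1,603.14.
Month 2: interest £34.07; balance after payment £1,407.21.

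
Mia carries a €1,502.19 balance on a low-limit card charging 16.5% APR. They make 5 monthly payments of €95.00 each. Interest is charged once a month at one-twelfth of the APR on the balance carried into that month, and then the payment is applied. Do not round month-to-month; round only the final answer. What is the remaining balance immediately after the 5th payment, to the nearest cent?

€1,120.10

Monthly rate r = 16.5%/12 = 1.375% = 0.01375.
Each month: B ← B·(1+r) − €95.00.
Month 1: interest €20.66; balance after payment €1,427.85.
Month 2: interest €19.63; balance after payment €1,352.48.
Month 3: interest €18.60; balance after payment €1,276.07.
Month 4: interest €17.55; balance after payment €1,198.62.
Month 5: interest €16.48; balance after payment €1,120.10.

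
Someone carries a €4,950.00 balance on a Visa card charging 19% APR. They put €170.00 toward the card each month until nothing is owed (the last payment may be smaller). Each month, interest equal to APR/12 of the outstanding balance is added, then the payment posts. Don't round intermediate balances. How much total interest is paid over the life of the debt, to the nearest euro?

€1,739

Monthly rate r = 19%/12 = 1.58333% = 0.0158333.
Payoff takes n = ⌈−ln(1 − rB₀/P)/ln(1+r)⌉ = ⌈39.346⌉ = 40 payments; the last is €59.08.
Total paid = 39·€170.00 + €59.08 = €6,689.08.
Total interest = total paid − principal = €6,689.08 − €4,950.00 = €1,739.08.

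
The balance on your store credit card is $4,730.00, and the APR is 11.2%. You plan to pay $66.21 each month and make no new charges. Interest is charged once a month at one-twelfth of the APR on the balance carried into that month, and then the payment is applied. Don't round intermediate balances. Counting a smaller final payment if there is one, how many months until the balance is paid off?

Monthly rate r = 11.2%/12 = 0.933333% = 0.00933333.
Recurrence: B ← B·(1+r) − $66.21.
Month 1: interest $44.15; balance after payment $4,707.94.
Month 2: interest $43.94; balance after payment $4,685.67.
Closed form: n = −ln(1 − rB₀/P)/ln(1+r) = −ln(0.33323)/ln(1.00933) ≈ 118.289, so the balance reaches zero during payment 119.

119 payments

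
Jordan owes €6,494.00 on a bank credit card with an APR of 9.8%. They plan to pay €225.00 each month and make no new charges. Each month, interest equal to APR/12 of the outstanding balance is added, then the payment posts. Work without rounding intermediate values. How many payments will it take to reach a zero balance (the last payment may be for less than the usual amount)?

Monthly rate r = 9.8%/12 = 0.816667% = 0.00816667.
Recurrence: B ← B·(1+r) − €225.00.
Month 1: interest €53.03; balance after payment €6,322.03.
Month 2: interest €51.63; balance after payment €6,148.66.
Closed form: n = −ln(1 − rB₀/P)/ln(1+r) = −ln(0.76429)/ln(1.00817) ≈ 33.049, so the balance reaches zero during payment 34.

34 payments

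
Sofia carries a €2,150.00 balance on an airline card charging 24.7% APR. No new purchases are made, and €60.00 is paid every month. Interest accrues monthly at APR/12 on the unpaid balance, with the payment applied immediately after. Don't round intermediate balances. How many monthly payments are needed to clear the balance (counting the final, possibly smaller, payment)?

Monthly rate r = 24.7%/12 = 2.05833% = 0.0205833.
Recurrence: B ← B·(1+r) − €60.00.
Month 1: interest €44.25; balance after payment €2,134.25.
Month 2: interest €43.93; balance after payment €2,118.18.
Closed form: n = −ln(1 − rB₀/P)/ln(1+r) = −ln(0.26243)/ln(1.02058) ≈ 65.659, so the balance reaches zero during payment 66.

66 payments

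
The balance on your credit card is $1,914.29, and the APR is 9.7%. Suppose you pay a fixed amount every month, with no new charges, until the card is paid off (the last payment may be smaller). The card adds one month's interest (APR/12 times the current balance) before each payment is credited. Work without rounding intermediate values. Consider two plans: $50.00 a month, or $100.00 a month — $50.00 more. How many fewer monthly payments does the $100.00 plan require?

25 fewer payments

Monthly rate r = 9.7%/12 = 0.808333% = 0.00808333.
At $50.00/mo: n = ⌈−ln(1 − rB₀/P)/ln(1+r)⌉ = 46 payments (last $49.80); total interest = total paid − $1,914.29 = $385.51.
At $100.00/mo: 21 payments (last $88.14); total interest $173.85.
Payments saved = 46 − 21 = 25.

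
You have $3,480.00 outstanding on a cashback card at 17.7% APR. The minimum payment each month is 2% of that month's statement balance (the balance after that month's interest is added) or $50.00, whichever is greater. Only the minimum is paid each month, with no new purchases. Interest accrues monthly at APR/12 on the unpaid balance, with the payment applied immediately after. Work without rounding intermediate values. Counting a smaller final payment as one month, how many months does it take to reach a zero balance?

Monthly rate r = 17.7%/12 = 1.475% = 0.01475.
While 2% of the post-interest balance exceeds $50.00, each month B ← (B·(1+r))·(1 − 0.02), i.e. B shrinks by the factor (1+r)·0.98 = 0.99445.
This holds for months 1–63. Entering month 64 the balance is $2,451.56; 2% of the post-interest balance is now below $50.00, so the flat $50.00 minimum applies from here.
From month 64 a fixed $50.00 at rate r clears $2,451.56 in 88 more payments. Total: 63 + 88 = 151 months.

151 months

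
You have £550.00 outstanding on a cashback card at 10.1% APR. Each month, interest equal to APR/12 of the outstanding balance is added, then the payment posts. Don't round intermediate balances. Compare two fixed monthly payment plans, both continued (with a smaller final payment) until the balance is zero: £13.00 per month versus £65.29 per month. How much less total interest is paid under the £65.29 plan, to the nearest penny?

Monthly rate r = 10.1%/12 = 0.841667% = 0.00841667.
At £13.00/mo: n = ⌈−ln(1 − rB₀/P)/ln(1+r)⌉ = 53 payments (last £6.78); total interest = total paid − £550.00 = £132.78.
At £65.29/mo: 9 payments (last £50.60); total interest £22.92.
Interest saved = £132.78 − £22.92 = £109.86.

£109.86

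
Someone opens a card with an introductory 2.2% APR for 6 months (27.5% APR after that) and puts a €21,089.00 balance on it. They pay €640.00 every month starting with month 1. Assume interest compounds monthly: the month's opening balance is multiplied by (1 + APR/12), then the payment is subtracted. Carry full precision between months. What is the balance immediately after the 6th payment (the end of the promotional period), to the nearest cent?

Promo months 1–6 at r₀ = 2.2%/12 = 0.00183333; months 7+ at r₁ = 27.5%/12 = 0.0229167.
After month 6: iterate B ← B·(1+r₀) − €640.00 for 6 months → €17,464.40.

€17,464.40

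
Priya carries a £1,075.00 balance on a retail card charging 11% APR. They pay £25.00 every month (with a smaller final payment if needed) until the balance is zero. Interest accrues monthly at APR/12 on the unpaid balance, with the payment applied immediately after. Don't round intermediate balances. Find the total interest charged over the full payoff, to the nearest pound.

Monthly rate r = 11%/12 = 0.916667% = 0.00916667.
Payoff takes n = ⌈−ln(1 − rB₀/P)/ln(1+r)⌉ = ⌈54.921⌉ = 55 payments; the last is £23.04.
Total paid = 54·£25.00 + £23.04 = £1,373.04.
Total interest = total paid − principal = £1,373.04 − £1,075.00 = £298.04.

£298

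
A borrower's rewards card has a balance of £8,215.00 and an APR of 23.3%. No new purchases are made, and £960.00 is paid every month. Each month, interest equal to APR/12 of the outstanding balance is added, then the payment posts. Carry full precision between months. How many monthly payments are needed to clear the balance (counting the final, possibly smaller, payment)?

Monthly rate r = 23.3%/12 = 1.94167% = 0.0194167.
Recurrence: B ← B·(1+r) − £960.00.
Month 1: interest £159.51; balance after payment £7,414.51.
Month 2: interest £143.97; balance after payment £6,598.47.
Closed form: n = −ln(1 − rB₀/P)/ln(1+r) = −ln(0.83385)/ln(1.01942) ≈ 9.449, so the balance reaches zero during payment 10.

10 months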